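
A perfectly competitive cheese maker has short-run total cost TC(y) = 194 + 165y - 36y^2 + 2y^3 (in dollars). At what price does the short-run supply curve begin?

$3 per unit

The firm shuts down when price falls below the minimum of average variable cost. AVC = VC/y = 165 - 36y + 2y^2.
At the minimum of AVC, MC = AVC. MC = 165 - 72y + 6y^2; setting MC = AVC gives 4y^2 - 36y = 0, so y = 9. min AVC = 3.
For P < $3 the firm produces nothing.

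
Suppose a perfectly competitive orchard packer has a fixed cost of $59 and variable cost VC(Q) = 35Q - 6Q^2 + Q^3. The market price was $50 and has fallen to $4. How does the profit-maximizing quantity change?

AVC = 35 - 6Q + Q^2, minimized at Q = 3 where min AVC = $26. MC = 35 - 12Q + 3Q^2.
With P = $50 above the shutdown price, P = MC gives Q = 5.
At P = $4 < min AVC = $26, price no longer covers variable cost at any output, so the firm shuts down: Q = 0.

Output falls from 5 to 0 (the firm shuts down)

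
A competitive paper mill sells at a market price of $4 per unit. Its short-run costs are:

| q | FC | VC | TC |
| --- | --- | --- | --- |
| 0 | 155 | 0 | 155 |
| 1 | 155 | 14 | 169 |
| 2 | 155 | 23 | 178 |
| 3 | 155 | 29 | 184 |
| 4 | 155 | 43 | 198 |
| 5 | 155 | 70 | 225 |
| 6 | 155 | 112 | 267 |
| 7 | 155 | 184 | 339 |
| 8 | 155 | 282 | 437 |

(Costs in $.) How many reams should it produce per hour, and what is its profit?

Compute π = P·q − TC at each output: q=0: -155; q=1: -165; q=2: -170; q=3: -172; q=4: -182; q=5: -205; q=6: -243; q=7: -311; q=8: -405.
Profit is highest at q = 0. Equivalently, the lowest AVC in the table is 29/3 ≈ $9.67 at q = 3, and P = $4 falls below it — price never covers variable cost, so the firm shuts down and loses only its fixed cost.

q = 0 (shut down); profit = -$155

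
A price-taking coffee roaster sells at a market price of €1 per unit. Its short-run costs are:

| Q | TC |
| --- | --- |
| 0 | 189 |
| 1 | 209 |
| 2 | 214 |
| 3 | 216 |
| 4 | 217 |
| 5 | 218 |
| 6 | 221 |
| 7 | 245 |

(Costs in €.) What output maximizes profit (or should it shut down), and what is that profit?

Q = 0 (shut down); profit = -€189

Tabulate TR − TC: Q=0: -189; Q=1: -208; Q=2: -212; Q=3: -213; Q=4: -213; Q=5: -213; Q=6: -215; Q=7: -238.
Profit is highest at Q = 0. Equivalently, the lowest AVC in the table is 32/6 ≈ €5.33 at Q = 6, and P = €1 falls below it — price never covers variable cost, so the firm shuts down and loses only its fixed cost.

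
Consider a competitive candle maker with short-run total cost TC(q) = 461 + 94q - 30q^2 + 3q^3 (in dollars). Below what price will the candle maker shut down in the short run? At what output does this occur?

The shutdown price is the minimum of AVC. VC = 94q - 30q^2 + 3q^3, so AVC = 94 - 30q + 3q^2.
At the minimum of AVC, MC = AVC. MC = 94 - 60q + 9q^2; setting MC = AVC gives 6q^2 - 30q = 0, so q = 5. min AVC = 19.
The firm shuts down for any P below $19.

$19 per unit, at q = 5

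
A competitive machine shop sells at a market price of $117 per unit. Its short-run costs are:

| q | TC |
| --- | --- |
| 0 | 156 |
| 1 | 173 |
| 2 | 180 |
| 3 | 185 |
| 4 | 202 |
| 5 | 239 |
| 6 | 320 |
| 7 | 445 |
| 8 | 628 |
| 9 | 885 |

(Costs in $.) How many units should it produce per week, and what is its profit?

q = 6; profit = $382

Profit at each row (π = 117q − TC): q=0: -156; q=1: -56; q=2: 54; q=3: 166; q=4: 266; q=5: 346; q=6: 382; q=7: 374; q=8: 308; q=9: 168.
Profit is maximized at q = 6. AVC there is 164/6 = $27.33 ≤ P, so producing beats shutting down (which would give -$156).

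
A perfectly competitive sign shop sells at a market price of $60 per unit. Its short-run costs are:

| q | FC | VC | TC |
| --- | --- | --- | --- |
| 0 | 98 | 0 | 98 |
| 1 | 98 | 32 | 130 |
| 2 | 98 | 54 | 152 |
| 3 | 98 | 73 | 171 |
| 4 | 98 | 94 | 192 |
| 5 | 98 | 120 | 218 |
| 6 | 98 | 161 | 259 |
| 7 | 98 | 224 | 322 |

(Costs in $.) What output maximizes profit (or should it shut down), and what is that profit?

Profit at each row (π = 60q − TC): q=0: -98; q=1: -70; q=2: -32; q=3: 9; q=4: 48; q=5: 82; q=6: 101; q=7: 98.
Profit is maximized at q = 6. AVC there is 161/6 = $26.83 ≤ P, so producing beats shutting down (which would give -$98).

q = 6; profit = $101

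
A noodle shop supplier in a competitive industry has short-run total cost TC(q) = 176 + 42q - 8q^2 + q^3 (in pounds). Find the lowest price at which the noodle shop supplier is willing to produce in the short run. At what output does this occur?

Short-run supply begins at min AVC. From VC = 42q - 8q^2 + q^3, AVC = 42 - 8q + q^2.
dAVC/dq = -8 + 2q = 0 gives q = 4. min AVC = 42 - 8·4 + 4^2 = 26.
So the shutdown price is £26.

£26 per unit, at q = 4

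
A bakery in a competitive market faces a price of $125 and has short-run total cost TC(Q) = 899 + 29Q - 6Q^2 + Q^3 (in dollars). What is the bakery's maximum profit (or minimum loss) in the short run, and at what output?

AVC = 29 - 6Q + Q^2; min AVC = $20 at Q = 3. Since P = $125 ≥ min AVC, the firm produces.
With MC = 29 - 12Q + 3Q^2, P = MC on the upward-sloping part at Q* = 8.
TR = 125·8 = 1000. TC = 899 + 360 = 1259. Profit = 1000 − 1259 = -$259.
Shutting down would mean losing the fixed cost of $899, so operating at a loss of $259 is better by $640.

Profit = -$259 at Q = 8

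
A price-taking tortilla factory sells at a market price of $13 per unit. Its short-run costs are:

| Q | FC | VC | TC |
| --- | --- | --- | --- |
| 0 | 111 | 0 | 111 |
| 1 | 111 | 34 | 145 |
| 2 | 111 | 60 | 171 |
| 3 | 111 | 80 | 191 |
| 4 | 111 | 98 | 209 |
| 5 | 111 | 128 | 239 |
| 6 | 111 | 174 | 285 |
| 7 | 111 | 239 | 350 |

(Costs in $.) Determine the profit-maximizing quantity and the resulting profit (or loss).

Q = 0 (shut down); profit = -$111

Compute π = P·Q − TC at each output: Q=0: -111; Q=1: -132; Q=2: -145; Q=3: -152; Q=4: -157; Q=5: -174; Q=6: -207; Q=7: -259.
Profit is highest at Q = 0. Equivalently, the lowest AVC in the table is 98/4 ≈ $24.50 at Q = 4, and P = $13 falls below it — price never covers variable cost, so the firm shuts down and loses only its fixed cost.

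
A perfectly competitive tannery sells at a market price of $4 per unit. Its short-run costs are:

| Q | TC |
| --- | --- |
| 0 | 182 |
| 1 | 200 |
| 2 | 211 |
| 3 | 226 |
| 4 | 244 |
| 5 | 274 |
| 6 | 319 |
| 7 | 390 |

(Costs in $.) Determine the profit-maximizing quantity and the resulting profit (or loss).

Q = 0 (shut down); profit = -$182

Profit at each row (π = 4Q − TC): Q=0: -182; Q=1: -196; Q=2: -203; Q=3: -214; Q=4: -228; Q=5: -254; Q=6: -295; Q=7: -362.
Profit is highest at Q = 0. Equivalently, the lowest AVC in the table is 29/2 ≈ $14.50 at Q = 2, and P = $4 falls below it — price never covers variable cost, so the firm shuts down and loses only its fixed cost.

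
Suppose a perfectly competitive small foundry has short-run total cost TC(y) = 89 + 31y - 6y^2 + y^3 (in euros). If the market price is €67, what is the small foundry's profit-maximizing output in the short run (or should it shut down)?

Produce at y = 6

Variable cost is VC = 31y - 6y^2 + y^3, so AVC = VC/y = 31 - 6y + y^2 and MC = dTC/dy = 31 - 12y + 3y^2.
AVC is minimized where dAVC/dy = -6 + 2y = 0, at y = 3; min AVC = 31 - 6·3 + 3^2 = €22.
P = €67 exceeds min AVC = €22, so the firm stays open.
P = MC gives -36 - 12y + 3y^2 = 0, with roots -2 and 6. Take the larger (rising MC): y* = 6.
Check: AVC at y = 6 is €31 ≤ P, so revenue covers variable cost.
Profit = P·y − TC = 67·6 − 275 = €127.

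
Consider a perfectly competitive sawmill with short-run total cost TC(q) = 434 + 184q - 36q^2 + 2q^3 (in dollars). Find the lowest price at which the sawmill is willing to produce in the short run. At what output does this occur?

Short-run supply begins at min AVC. From VC = 184q - 36q^2 + 2q^3, AVC = 184 - 36q + 2q^2.
dAVC/dq = -36 + 4q = 0 gives q = 9. min AVC = 184 - 36·9 + 2·9^2 = 22.
For P < $22 the firm produces nothing.

$22 per unit, at q = 9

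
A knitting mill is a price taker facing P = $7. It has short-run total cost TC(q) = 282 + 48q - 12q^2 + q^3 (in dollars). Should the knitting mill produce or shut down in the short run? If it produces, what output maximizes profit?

From TC, MC = TC'(q) = 48 - 24q + 3q^2 and AVC = VC/q = 48 - 12q + q^2.
AVC is minimized where dAVC/dq = -12 + 2q = 0, at q = 6; min AVC = 48 - 12·6 + 6^2 = $12.
P = $7 lies below min AVC = $12; no output level covers variable cost.
Best response: produce nothing and absorb the $282 fixed cost.

Shut down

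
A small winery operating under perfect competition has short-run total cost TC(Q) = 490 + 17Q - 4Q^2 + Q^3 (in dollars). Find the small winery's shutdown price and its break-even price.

AVC = 17 - 4Q + Q^2; minimized at Q = 2, giving min AVC = $13. That is the shutdown price.
ATC = 490/Q + 17 - 4Q + Q^2. Setting dATC/dQ = −490/Q^2 − 4 + 2Q = 0 gives Q = 7 (since 2·7^3 − 4·7^2 = 490).
min ATC = 490/7 + 17 − 4·7 + 7^2 = $108. That is the break-even price.
Between these two prices the firm operates at a loss; above $108 it earns a profit.

Shutdown price = $13; break-even price = $108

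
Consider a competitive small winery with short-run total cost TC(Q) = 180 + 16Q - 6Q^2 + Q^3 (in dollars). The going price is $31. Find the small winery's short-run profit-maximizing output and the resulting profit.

Profit = -$80 at Q = 5

AVC = 16 - 6Q + Q^2; min AVC = $7 at Q = 3. Since P = $31 ≥ min AVC, the firm produces.
With MC = 16 - 12Q + 3Q^2, P = MC on the upward-sloping part at Q* = 5.
TR = 31·5 = 155. TC = 180 + 55 = 235. Profit = 155 − 235 = -$80.
Shutting down would mean losing the fixed cost of $180, so operating at a loss of $80 is better by $100.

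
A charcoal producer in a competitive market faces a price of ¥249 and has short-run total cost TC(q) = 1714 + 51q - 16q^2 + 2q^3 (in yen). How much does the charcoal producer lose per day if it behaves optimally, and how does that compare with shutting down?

AVC = 51 - 16q + 2q^2; min AVC = ¥19 at q = 4. Since P = ¥249 ≥ min AVC, the firm produces.
MC = 51 - 32q + 6q^2. Setting P = MC and taking the root on the rising branch gives q* = 9.
TR = 249·9 = 2241. TC = 1714 + 621 = 2335. Profit = 2241 − 2335 = -¥94.
Shutting down would mean losing the fixed cost of ¥1714, so operating at a loss of ¥94 is better by ¥1620.

Profit = -¥94 at q = 9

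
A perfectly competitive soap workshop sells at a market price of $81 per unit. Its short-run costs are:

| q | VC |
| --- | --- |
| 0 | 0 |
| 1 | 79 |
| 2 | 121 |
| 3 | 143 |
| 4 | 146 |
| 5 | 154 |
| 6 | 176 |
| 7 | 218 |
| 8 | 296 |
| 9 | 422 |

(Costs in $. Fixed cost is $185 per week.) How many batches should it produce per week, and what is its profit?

q = 8; profit = $167

Tabulate TR − TC: q=0: -185; q=1: -183; q=2: -144; q=3: -85; q=4: -7; q=5: 66; q=6: 125; q=7: 164; q=8: 167; q=9: 122.
Profit is maximized at q = 8. AVC there is 296/8 = $37 ≤ P, so producing beats shutting down (which would give -$185).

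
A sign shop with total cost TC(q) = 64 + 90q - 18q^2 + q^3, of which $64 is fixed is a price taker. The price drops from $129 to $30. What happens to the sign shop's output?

AVC = 90 - 18q + q^2, minimized at q = 9 where min AVC = $9. MC = 90 - 36q + 3q^2.
With P = $129 above the shutdown price, P = MC gives q = 13.
At P = $30 ≥ min AVC, set P = MC: q = 10. The firm stays open but cuts output.

Output falls from 13 to 10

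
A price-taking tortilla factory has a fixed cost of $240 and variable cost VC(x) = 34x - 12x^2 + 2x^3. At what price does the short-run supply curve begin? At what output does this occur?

$16 per unit, at x = 3

Short-run supply begins at min AVC. From VC = 34x - 12x^2 + 2x^3, AVC = 34 - 12x + 2x^2.
At the minimum of AVC, MC = AVC. MC = 34 - 24x + 6x^2; setting MC = AVC gives 4x^2 - 12x = 0, so x = 3. min AVC = 16.
The firm shuts down for any P below $16.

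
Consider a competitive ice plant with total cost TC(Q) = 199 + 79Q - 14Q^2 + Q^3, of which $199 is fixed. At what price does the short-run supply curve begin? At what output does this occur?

$30 per unit, at Q = 7

Short-run supply begins at min AVC. From VC = 79Q - 14Q^2 + Q^3, AVC = 79 - 14Q + Q^2.
At the minimum of AVC, MC = AVC. MC = 79 - 28Q + 3Q^2; setting MC = AVC gives 2Q^2 - 14Q = 0, so Q = 7. min AVC = 30.
The firm shuts down for any P below $30.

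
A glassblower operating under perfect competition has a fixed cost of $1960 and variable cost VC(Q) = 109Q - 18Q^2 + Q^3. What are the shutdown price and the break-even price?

Shutdown price = $28; break-even price = $193

AVC = 109 - 18Q + Q^2; minimized at Q = 9, giving min AVC = $28. That is the shutdown price.
ATC = 1960/Q + 109 - 18Q + Q^2. Setting dATC/dQ = −1960/Q^2 − 18 + 2Q = 0 gives Q = 14 (since 2·14^3 − 18·14^2 = 1960).
min ATC = 1960/14 + 109 − 18·14 + 14^2 = $193. That is the break-even price.
Between these two prices the firm operates at a loss; above $193 it earns a profit.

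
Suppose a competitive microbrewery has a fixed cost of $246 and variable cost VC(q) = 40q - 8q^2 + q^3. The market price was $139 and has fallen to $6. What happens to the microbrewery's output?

MC = 40 - 16q + 3q^2; the shutdown threshold is min AVC = $24 (at q = 4).
At P = $139 ≥ min AVC, set P = MC on the rising branch: q = 9.
At P = $6 < min AVC = $24, price no longer covers variable cost at any output, so the firm shuts down: q = 0.

Output falls from 9 to 0 (the firm shuts down)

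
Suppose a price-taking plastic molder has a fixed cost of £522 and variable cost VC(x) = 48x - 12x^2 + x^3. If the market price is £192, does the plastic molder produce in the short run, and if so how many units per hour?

Produce at x = 12

From TC, MC = TC'(x) = 48 - 24x + 3x^2 and AVC = VC/x = 48 - 12x + x^2.
AVC is minimized where dAVC/dx = -12 + 2x = 0, at x = 6; min AVC = 48 - 12·6 + 6^2 = £12.
Since P = £192 ≥ min AVC = £12, price covers variable cost and the firm should produce.
Solving P = MC: -144 - 24x + 3x^2 = 0 ⇒ x = -4 or 12. On the upward-sloping branch, x* = 12.
Check: AVC at x = 12 is £48 ≤ P, so revenue covers variable cost.
Profit = P·x − TC = 192·12 − 1098 = £1206.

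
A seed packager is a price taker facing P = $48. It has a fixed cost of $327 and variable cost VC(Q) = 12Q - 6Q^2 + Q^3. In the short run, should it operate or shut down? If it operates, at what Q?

Produce at Q = 6

Variable cost is VC = 12Q - 6Q^2 + Q^3, so AVC = VC/Q = 12 - 6Q + Q^2 and MC = dTC/dQ = 12 - 12Q + 3Q^2.
The AVC parabola has its vertex at Q = 6/2 = 3, where AVC = 12 - 6·3 + 3^2 = $3.
Because $48 ≥ $3, revenue can cover variable cost; the firm operates.
Solving P = MC: -36 - 12Q + 3Q^2 = 0 ⇒ Q = -2 or 6. On the upward-sloping branch, Q* = 6.
Check: AVC at Q = 6 is $12 ≤ P, so revenue covers variable cost.
Profit = P·Q − TC = 48·6 − 399 = -$111, a loss, but smaller than the $327 fixed cost the firm would lose by shutting down.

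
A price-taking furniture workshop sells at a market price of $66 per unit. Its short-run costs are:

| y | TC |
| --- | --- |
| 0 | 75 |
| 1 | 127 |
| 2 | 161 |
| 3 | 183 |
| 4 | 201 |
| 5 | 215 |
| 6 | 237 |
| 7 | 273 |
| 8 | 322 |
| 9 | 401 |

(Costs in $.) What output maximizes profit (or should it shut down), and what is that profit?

Tabulate TR − TC: y=0: -75; y=1: -61; y=2: -29; y=3: 15; y=4: 63; y=5: 115; y=6: 159; y=7: 189; y=8: 206; y=9: 193.
Profit is maximized at y = 8. AVC there is 247/8 = $30.88 ≤ P, so producing beats shutting down (which would give -$75).

y = 8; profit = $206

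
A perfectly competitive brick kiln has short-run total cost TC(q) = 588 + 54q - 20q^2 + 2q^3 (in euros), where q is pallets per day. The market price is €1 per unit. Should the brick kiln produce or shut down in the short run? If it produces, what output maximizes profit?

Shut down

Strip out fixed cost: VC = 54q - 20q^2 + 2q^3. Then AVC = 54 - 20q + 2q^2 and MC = 54 - 40q + 6q^2.
AVC hits its minimum where MC = AVC, at q = 5, giving min AVC = 54 - 20·5 + 2·5^2 = €4.
P = €1 lies below min AVC = €4; no output level covers variable cost.
Shutting down limits the loss to fixed cost, €588.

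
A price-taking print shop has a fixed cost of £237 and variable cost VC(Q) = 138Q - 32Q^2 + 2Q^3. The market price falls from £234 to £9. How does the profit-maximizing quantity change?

Output falls from 12 to 0 (the firm shuts down)

MC = 138 - 64Q + 6Q^2; the shutdown threshold is min AVC = £10 (at Q = 8).
At P = £234 ≥ min AVC, set P = MC on the rising branch: Q = 12.
At P = £9 < min AVC = £10, price no longer covers variable cost at any output, so the firm shuts down: Q = 0.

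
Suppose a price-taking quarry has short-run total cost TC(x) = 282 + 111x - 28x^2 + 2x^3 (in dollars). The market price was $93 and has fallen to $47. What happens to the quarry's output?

MC = 111 - 56x + 6x^2; the shutdown threshold is min AVC = $13 (at x = 7).
With P = $93 above the shutdown price, P = MC gives x = 9.
At P = $47 ≥ min AVC, set P = MC: x = 8. The firm stays open but cuts output.

Output falls from 9 to 8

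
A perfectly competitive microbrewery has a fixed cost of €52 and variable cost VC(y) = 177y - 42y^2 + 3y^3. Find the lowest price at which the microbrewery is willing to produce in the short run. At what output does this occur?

€30 per unit, at y = 7

Short-run supply begins at min AVC. From VC = 177y - 42y^2 + 3y^3, AVC = 177 - 42y + 3y^2.
dAVC/dy = -42 + 6y = 0 gives y = 7. min AVC = 177 - 42·7 + 3·7^2 = 30.
For P < €30 the firm produces nothing.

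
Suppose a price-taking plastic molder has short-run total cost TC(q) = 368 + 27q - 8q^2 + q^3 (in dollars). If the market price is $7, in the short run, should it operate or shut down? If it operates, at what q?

Shut down

Variable cost is VC = 27q - 8q^2 + q^3, so AVC = VC/q = 27 - 8q + q^2 and MC = dTC/dq = 27 - 16q + 3q^2.
AVC is minimized where dAVC/dq = -8 + 2q = 0, at q = 4; min AVC = 27 - 8·4 + 4^2 = $11.
With P < min AVC ($7 < $11), every unit sold adds to the loss.
Shutting down limits the loss to fixed cost, $368.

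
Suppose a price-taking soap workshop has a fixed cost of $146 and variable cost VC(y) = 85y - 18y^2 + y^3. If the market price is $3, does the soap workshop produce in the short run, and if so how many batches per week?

Variable cost is VC = 85y - 18y^2 + y^3, so AVC = VC/y = 85 - 18y + y^2 and MC = dTC/dy = 85 - 36y + 3y^2.
The AVC parabola has its vertex at y = 18/2 = 9, where AVC = 85 - 18·9 + 9^2 = $4.
Since P = $3 < min AVC = $4, price fails to cover variable cost at any output.
Shutting down limits the loss to fixed cost, $146.

Shut down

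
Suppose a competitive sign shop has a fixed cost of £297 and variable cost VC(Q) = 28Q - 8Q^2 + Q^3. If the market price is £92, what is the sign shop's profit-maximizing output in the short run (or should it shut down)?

Produce at Q = 8

From TC, MC = TC'(Q) = 28 - 16Q + 3Q^2 and AVC = VC/Q = 28 - 8Q + Q^2.
The AVC parabola has its vertex at Q = 8/2 = 4, where AVC = 28 - 8·4 + 4^2 = £12.
P = £92 exceeds min AVC = £12, so the firm stays open.
Set P = MC: 92 = 28 - 16Q + 3Q^2 → -64 - 16Q + 3Q^2 = 0. The roots are Q = -8/3 and Q = 8; the profit-maximizing output is on the rising part of MC, so Q* = 8.
Check: AVC at Q = 8 is £28 ≤ P, so revenue covers variable cost.
Profit = P·Q − TC = 92·8 − 521 = £215.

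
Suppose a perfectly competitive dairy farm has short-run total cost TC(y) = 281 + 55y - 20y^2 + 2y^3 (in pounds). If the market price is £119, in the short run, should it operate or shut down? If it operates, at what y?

Strip out fixed cost: VC = 55y - 20y^2 + 2y^3. Then AVC = 55 - 20y + 2y^2 and MC = 55 - 40y + 6y^2.
AVC hits its minimum where MC = AVC, at y = 5, giving min AVC = 55 - 20·5 + 2·5^2 = £5.
P = £119 exceeds min AVC = £5, so the firm stays open.
P = MC gives -64 - 40y + 6y^2 = 0, with roots -4/3 and 8. Take the larger (rising MC): y* = 8.
Check: AVC at y = 8 is £23 ≤ P, so revenue covers variable cost.
Profit = P·y − TC = 119·8 − 465 = £487.

Produce at y = 8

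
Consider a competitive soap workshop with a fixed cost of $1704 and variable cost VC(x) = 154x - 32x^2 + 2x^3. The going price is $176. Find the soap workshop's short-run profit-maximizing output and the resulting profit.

AVC = 154 - 32x + 2x^2; min AVC = $26 at x = 8. Since P = $176 ≥ min AVC, the firm produces.
With MC = 154 - 64x + 6x^2, P = MC on the upward-sloping part at x* = 11.
TR = 176·11 = 1936. TC = 1704 + 484 = 2188. Profit = 1936 − 2188 = -$252.
That loss of $252 beats the $1704 the firm would lose by shutting down; producing recovers $1452 of fixed cost.

Profit = -$252 at x = 11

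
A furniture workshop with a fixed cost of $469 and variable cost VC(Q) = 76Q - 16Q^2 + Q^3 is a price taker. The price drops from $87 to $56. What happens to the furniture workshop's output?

Output falls from 11 to 10

AVC = 76 - 16Q + Q^2, minimized at Q = 8 where min AVC = $12. MC = 76 - 32Q + 3Q^2.
At P = $87 ≥ min AVC, set P = MC on the rising branch: Q = 11.
At P = $56 ≥ min AVC, set P = MC: Q = 10. The firm stays open but cuts output.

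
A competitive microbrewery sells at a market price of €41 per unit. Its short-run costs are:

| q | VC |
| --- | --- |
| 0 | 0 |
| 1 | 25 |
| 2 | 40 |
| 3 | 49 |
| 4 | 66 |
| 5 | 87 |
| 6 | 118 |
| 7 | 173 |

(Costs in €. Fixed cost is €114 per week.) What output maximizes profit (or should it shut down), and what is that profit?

Tabulate TR − TC: q=0: -114; q=1: -98; q=2: -72; q=3: -40; q=4: -16; q=5: 4; q=6: 14; q=7: 0.
Profit is maximized at q = 6. AVC there is 118/6 = €19.67 ≤ P, so producing beats shutting down (which would give -€114).

q = 6; profit = €14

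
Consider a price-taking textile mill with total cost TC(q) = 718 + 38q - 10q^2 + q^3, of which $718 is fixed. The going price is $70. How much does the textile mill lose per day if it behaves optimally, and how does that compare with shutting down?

AVC = 38 - 10q + q^2; min AVC = $13 at q = 5. Since P = $70 ≥ min AVC, the firm produces.
With MC = 38 - 20q + 3q^2, P = MC on the upward-sloping part at q* = 8.
TR = 70·8 = 560. TC = 718 + 176 = 894. Profit = 560 − 894 = -$334.
Shutting down would mean losing the fixed cost of $718, so operating at a loss of $334 is better by $384.

Profit = -$334 at q = 8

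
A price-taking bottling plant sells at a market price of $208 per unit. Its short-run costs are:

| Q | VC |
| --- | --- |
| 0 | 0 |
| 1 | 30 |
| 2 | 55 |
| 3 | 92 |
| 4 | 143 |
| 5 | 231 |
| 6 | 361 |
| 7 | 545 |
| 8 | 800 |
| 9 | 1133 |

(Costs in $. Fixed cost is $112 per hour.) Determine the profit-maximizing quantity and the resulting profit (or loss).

Profit at each row (π = 208Q − TC): Q=0: -112; Q=1: 66; Q=2: 249; Q=3: 420; Q=4: 577; Q=5: 697; Q=6: 775; Q=7: 799; Q=8: 752; Q=9: 627.
Profit is maximized at Q = 7. AVC there is 545/7 = $77.86 ≤ P, so producing beats shutting down (which would give -$112).

Q = 7; profit = $799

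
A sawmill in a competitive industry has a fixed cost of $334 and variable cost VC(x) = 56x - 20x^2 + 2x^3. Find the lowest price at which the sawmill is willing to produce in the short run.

$6 per unit

The firm shuts down when price falls below the minimum of average variable cost. AVC = VC/x = 56 - 20x + 2x^2.
At the minimum of AVC, MC = AVC. MC = 56 - 40x + 6x^2; setting MC = AVC gives 4x^2 - 20x = 0, so x = 5. min AVC = 6.
The firm shuts down for any P below $6.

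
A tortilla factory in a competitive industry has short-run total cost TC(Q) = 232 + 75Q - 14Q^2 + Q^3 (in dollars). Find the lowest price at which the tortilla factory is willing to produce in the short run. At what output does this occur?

$26 per unit, at Q = 7

The shutdown price is the minimum of AVC. VC = 75Q - 14Q^2 + Q^3, so AVC = 75 - 14Q + Q^2.
At the minimum of AVC, MC = AVC. MC = 75 - 28Q + 3Q^2; setting MC = AVC gives 2Q^2 - 14Q = 0, so Q = 7. min AVC = 26.
For P < $26 the firm produces nothing.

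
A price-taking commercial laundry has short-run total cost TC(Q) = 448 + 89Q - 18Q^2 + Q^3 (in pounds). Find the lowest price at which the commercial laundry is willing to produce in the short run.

£8 per unit

The shutdown price is the minimum of AVC. VC = 89Q - 18Q^2 + Q^3, so AVC = 89 - 18Q + Q^2.
dAVC/dQ = -18 + 2Q = 0 gives Q = 9. min AVC = 89 - 18·9 + 9^2 = 8.
The firm shuts down for any P below £8.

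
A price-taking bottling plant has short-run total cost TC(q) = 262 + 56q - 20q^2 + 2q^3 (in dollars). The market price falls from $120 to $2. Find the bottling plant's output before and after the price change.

Output falls from 8 to 0 (the firm shuts down)

AVC = 56 - 20q + 2q^2, minimized at q = 5 where min AVC = $6. MC = 56 - 40q + 6q^2.
With P = $120 above the shutdown price, P = MC gives q = 8.
At P = $2 < min AVC = $6, price no longer covers variable cost at any output, so the firm shuts down: q = 0.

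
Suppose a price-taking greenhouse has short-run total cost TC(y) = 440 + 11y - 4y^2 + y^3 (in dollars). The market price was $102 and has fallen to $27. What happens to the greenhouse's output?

Output falls from 7 to 4

MC = 11 - 8y + 3y^2; the shutdown threshold is min AVC = $7 (at y = 2).
At P = $102 ≥ min AVC, set P = MC on the rising branch: y = 7.
At P = $27 ≥ min AVC, set P = MC: y = 4. The firm stays open but cuts output.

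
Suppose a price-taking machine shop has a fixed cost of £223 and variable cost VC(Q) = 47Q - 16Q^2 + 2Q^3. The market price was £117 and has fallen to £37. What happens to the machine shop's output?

MC = 47 - 32Q + 6Q^2; the shutdown threshold is min AVC = £15 (at Q = 4).
With P = £117 above the shutdown price, P = MC gives Q = 7.
At P = £37 ≥ min AVC, set P = MC: Q = 5. The firm stays open but cuts output.

Output falls from 7 to 5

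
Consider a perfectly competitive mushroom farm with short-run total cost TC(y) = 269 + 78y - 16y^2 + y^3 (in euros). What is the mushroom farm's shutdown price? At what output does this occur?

The shutdown price is the minimum of AVC. VC = 78y - 16y^2 + y^3, so AVC = 78 - 16y + y^2.
dAVC/dy = -16 + 2y = 0 gives y = 8. min AVC = 78 - 16·8 + 8^2 = 14.
The firm shuts down for any P below €14.

€14 per unit, at y = 8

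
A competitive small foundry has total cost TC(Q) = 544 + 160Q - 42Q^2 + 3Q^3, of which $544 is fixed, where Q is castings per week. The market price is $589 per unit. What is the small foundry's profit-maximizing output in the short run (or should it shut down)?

Produce at Q = 13

Variable cost is VC = 160Q - 42Q^2 + 3Q^3, so AVC = VC/Q = 160 - 42Q + 3Q^2 and MC = dTC/dQ = 160 - 84Q + 9Q^2.
AVC is minimized where dAVC/dQ = -42 + 6Q = 0, at Q = 7; min AVC = 160 - 42·7 + 3·7^2 = $13.
Since P = $589 ≥ min AVC = $13, price covers variable cost and the firm should produce.
P = MC gives -429 - 84Q + 9Q^2 = 0, with roots -11/3 and 13. Take the larger (rising MC): Q* = 13.
Check: AVC at Q = 13 is $121 ≤ P, so revenue covers variable cost.
Profit = P·Q − TC = 589·13 − 2117 = $5540.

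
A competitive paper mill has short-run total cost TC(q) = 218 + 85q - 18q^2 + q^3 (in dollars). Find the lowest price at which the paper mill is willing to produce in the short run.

The shutdown price is the minimum of AVC. VC = 85q - 18q^2 + q^3, so AVC = 85 - 18q + q^2.
dAVC/dq = -18 + 2q = 0 gives q = 9. min AVC = 85 - 18·9 + 9^2 = 4.
The firm shuts down for any P below $4.

$4 per unit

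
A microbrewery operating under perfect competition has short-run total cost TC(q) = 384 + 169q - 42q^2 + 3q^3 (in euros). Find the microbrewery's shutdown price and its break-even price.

AVC = 169 - 42q + 3q^2; minimized at q = 7, giving min AVC = €22. That is the shutdown price.
ATC = 384/q + 169 - 42q + 3q^2. Setting dATC/dq = −384/q^2 − 42 + 6q = 0 gives q = 8 (since 6·8^3 − 42·8^2 = 384).
min ATC = 384/8 + 169 − 42·8 + 3·8^2 = €73. That is the break-even price.
For €22 ≤ P < €73 the firm produces at a loss; below €22 it shuts down.

Shutdown price = €22; break-even price = €73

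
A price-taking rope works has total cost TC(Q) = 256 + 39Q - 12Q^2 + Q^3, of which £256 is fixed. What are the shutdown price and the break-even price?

Shutdown price = £3; break-even price = £39

AVC = 39 - 12Q + Q^2; minimized at Q = 6, giving min AVC = £3. That is the shutdown price.
ATC = 256/Q + 39 - 12Q + Q^2. Setting dATC/dQ = −256/Q^2 − 12 + 2Q = 0 gives Q = 8 (since 2·8^3 − 12·8^2 = 256).
min ATC = 256/8 + 39 − 12·8 + 8^2 = £39. That is the break-even price.
Between these two prices the firm operates at a loss; above £39 it earns a profit.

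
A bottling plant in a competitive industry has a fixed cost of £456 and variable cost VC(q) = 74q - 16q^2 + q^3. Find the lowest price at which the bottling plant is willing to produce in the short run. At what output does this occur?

£10 per unit, at q = 8

The firm shuts down when price falls below the minimum of average variable cost. AVC = VC/q = 74 - 16q + q^2.
dAVC/dq = -16 + 2q = 0 gives q = 8. min AVC = 74 - 16·8 + 8^2 = 10.
For P < £10 the firm produces nothing.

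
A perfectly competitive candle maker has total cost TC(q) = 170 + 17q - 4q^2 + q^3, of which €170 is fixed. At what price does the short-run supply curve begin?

The firm shuts down when price falls below the minimum of average variable cost. AVC = VC/q = 17 - 4q + q^2.
At the minimum of AVC, MC = AVC. MC = 17 - 8q + 3q^2; setting MC = AVC gives 2q^2 - 4q = 0, so q = 2. min AVC = 13.
The firm shuts down for any P below €13.

€13 per unit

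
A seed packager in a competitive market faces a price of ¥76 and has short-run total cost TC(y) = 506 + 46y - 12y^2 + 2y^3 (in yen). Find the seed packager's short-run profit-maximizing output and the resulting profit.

Profit = -¥306 at y = 5

AVC = 46 - 12y + 2y^2 has its minimum ¥28 at y = 3; price ¥76 clears that bar, so the firm operates.
With MC = 46 - 24y + 6y^2, P = MC on the upward-sloping part at y* = 5.
TR = 76·5 = 380. TC = 506 + 180 = 686. Profit = 380 − 686 = -¥306.
By producing, the firm covers all variable cost plus ¥200 of fixed cost; shutting down would lose the full ¥506.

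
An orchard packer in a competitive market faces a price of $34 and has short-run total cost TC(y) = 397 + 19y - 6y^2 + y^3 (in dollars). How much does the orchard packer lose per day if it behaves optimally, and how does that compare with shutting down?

AVC = 19 - 6y + y^2; min AVC = $10 at y = 3. Since P = $34 ≥ min AVC, the firm produces.
MC = 19 - 12y + 3y^2. Setting P = MC and taking the root on the rising branch gives y* = 5.
TR = 34·5 = 170. TC = 397 + 70 = 467. Profit = 170 − 467 = -$297.
Shutting down would mean losing the fixed cost of $397, so operating at a loss of $297 is better by $100.

Profit = -$297 at y = 5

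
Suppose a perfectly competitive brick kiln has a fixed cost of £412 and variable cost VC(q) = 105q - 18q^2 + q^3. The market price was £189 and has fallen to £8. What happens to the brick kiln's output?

Output falls from 14 to 0 (the firm shuts down)

MC = 105 - 36q + 3q^2; the shutdown threshold is min AVC = £24 (at q = 9).
With P = £189 above the shutdown price, P = MC gives q = 14.
At P = £8 < min AVC = £24, price no longer covers variable cost at any output, so the firm shuts down: q = 0.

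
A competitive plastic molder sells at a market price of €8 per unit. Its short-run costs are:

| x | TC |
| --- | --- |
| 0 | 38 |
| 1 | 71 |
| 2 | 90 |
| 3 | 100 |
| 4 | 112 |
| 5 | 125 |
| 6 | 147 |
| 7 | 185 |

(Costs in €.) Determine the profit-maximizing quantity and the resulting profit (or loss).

x = 0 (shut down); profit = -€38

Compute π = P·x − TC at each output: x=0: -38; x=1: -63; x=2: -74; x=3: -76; x=4: -80; x=5: -85; x=6: -99; x=7: -129.
Profit is highest at x = 0. Equivalently, the lowest AVC in the table is 87/5 ≈ €17.40 at x = 5, and P = €8 falls below it — price never covers variable cost, so the firm shuts down and loses only its fixed cost.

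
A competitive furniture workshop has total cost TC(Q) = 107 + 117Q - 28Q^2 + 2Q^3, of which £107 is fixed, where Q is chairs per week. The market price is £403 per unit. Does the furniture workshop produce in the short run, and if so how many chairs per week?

Variable cost is VC = 117Q - 28Q^2 + 2Q^3, so AVC = VC/Q = 117 - 28Q + 2Q^2 and MC = dTC/dQ = 117 - 56Q + 6Q^2.
The AVC parabola has its vertex at Q = 28/4 = 7, where AVC = 117 - 28·7 + 2·7^2 = £19.
Since P = £403 ≥ min AVC = £19, price covers variable cost and the firm should produce.
Solving P = MC: -286 - 56Q + 6Q^2 = 0 ⇒ Q = -11/3 or 13. On the upward-sloping branch, Q* = 13.
Check: AVC at Q = 13 is £91 ≤ P, so revenue covers variable cost.
Profit = P·Q − TC = 403·13 − 1290 = £3949.

Produce at Q = 13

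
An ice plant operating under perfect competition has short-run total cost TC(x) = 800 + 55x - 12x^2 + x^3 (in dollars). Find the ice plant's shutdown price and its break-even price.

Shutdown price = $19; break-even price = $115

AVC = 55 - 12x + x^2; minimized at x = 6, giving min AVC = $19. That is the shutdown price.
ATC = 800/x + 55 - 12x + x^2. Setting dATC/dx = −800/x^2 − 12 + 2x = 0 gives x = 10 (since 2·10^3 − 12·10^2 = 800).
min ATC = 800/10 + 55 − 12·10 + 10^2 = $115. That is the break-even price.
Between these two prices the firm operates at a loss; above $115 it earns a profit.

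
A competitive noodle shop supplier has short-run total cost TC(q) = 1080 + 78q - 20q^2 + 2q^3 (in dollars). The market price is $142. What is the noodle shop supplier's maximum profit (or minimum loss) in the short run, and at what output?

AVC = 78 - 20q + 2q^2 has its minimum $28 at q = 5; price $142 clears that bar, so the firm operates.
MC = 78 - 40q + 6q^2. Setting P = MC and taking the root on the rising branch gives q* = 8.
TR = 142·8 = 1136. TC = 1080 + 368 = 1448. Profit = 1136 − 1448 = -$312.
By producing, the firm covers all variable cost plus $768 of fixed cost; shutting down would lose the full $1080.

Profit = -$312 at q = 8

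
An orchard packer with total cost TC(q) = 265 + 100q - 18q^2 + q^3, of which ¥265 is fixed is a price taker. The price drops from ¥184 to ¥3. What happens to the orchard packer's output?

Output falls from 14 to 0 (the firm shuts down)

AVC = 100 - 18q + q^2, minimized at q = 9 where min AVC = ¥19. MC = 100 - 36q + 3q^2.
With P = ¥184 above the shutdown price, P = MC gives q = 14.
At P = ¥3 < min AVC = ¥19, price no longer covers variable cost at any output, so the firm shuts down: q = 0.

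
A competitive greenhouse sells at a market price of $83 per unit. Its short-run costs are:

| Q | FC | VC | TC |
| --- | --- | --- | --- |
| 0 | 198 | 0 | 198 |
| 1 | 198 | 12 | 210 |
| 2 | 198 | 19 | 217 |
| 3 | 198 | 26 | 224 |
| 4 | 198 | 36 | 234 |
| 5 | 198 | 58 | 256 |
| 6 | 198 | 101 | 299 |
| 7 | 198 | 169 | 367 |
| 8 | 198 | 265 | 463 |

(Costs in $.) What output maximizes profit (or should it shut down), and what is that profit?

Tabulate TR − TC: Q=0: -198; Q=1: -127; Q=2: -51; Q=3: 25; Q=4: 98; Q=5: 159; Q=6: 199; Q=7: 214; Q=8: 201.
Profit is maximized at Q = 7. AVC there is 169/7 = $24.14 ≤ P, so producing beats shutting down (which would give -$198).

Q = 7; profit = $214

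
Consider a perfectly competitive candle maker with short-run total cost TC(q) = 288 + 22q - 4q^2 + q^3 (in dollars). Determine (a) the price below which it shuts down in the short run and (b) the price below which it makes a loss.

AVC = 22 - 4q + q^2; minimized at q = 2, giving min AVC = $18. That is the shutdown price.
ATC = 288/q + 22 - 4q + q^2. Setting dATC/dq = −288/q^2 − 4 + 2q = 0 gives q = 6 (since 2·6^3 − 4·6^2 = 288).
min ATC = 288/6 + 22 − 4·6 + 6^2 = $82. That is the break-even price.
For $18 ≤ P < $82 the firm produces at a loss; below $18 it shuts down.

Shutdown price = $18; break-even price = $82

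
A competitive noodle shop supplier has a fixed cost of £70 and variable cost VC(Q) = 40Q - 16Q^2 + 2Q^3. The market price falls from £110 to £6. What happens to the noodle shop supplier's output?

Output falls from 7 to 0 (the firm shuts down)

AVC = 40 - 16Q + 2Q^2, minimized at Q = 4 where min AVC = £8. MC = 40 - 32Q + 6Q^2.
At P = £110 ≥ min AVC, set P = MC on the rising branch: Q = 7.
At P = £6 < min AVC = £8, price no longer covers variable cost at any output, so the firm shuts down: Q = 0.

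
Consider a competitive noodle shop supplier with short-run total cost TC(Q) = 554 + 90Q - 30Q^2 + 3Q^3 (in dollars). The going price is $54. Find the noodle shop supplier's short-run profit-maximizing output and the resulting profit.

Profit = -$338 at Q = 6

AVC = 90 - 30Q + 3Q^2 has its minimum $15 at Q = 5; price $54 clears that bar, so the firm operates.
MC = 90 - 60Q + 9Q^2. Setting P = MC and taking the root on the rising branch gives Q* = 6.
TR = 54·6 = 324. TC = 554 + 108 = 662. Profit = 324 − 662 = -$338.
Shutting down would mean losing the fixed cost of $554, so operating at a loss of $338 is better by $216.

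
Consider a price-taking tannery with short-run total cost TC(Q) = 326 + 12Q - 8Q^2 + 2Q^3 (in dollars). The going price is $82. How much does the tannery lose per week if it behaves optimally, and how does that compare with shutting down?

Profit = -$26 at Q = 5

AVC = 12 - 8Q + 2Q^2 has its minimum $4 at Q = 2; price $82 clears that bar, so the firm operates.
With MC = 12 - 16Q + 6Q^2, P = MC on the upward-sloping part at Q* = 5.
TR = 82·5 = 410. TC = 326 + 110 = 436. Profit = 410 − 436 = -$26.
Shutting down would mean losing the fixed cost of $326, so operating at a loss of $26 is better by $300.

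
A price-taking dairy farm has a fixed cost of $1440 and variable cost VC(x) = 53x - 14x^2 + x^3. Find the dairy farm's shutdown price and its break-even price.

Shutdown price = $4; break-even price = $149

Shutdown price = min AVC. AVC = 53 - 14x + x^2, with vertex at x = 7 and minimum $4.
ATC = 1440/x + 53 - 14x + x^2. Setting dATC/dx = −1440/x^2 − 14 + 2x = 0 gives x = 12 (since 2·12^3 − 14·12^2 = 1440).
min ATC = 1440/12 + 53 − 14·12 + 12^2 = $149. That is the break-even price.
For $4 ≤ P < $149 the firm produces at a loss; below $4 it shuts down.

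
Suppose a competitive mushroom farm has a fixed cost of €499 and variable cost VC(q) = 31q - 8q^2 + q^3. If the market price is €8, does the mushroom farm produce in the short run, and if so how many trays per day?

Variable cost is VC = 31q - 8q^2 + q^3, so AVC = VC/q = 31 - 8q + q^2 and MC = dTC/dq = 31 - 16q + 3q^2.
The AVC parabola has its vertex at q = 8/2 = 4, where AVC = 31 - 8·4 + 4^2 = €15.
P = €8 lies below min AVC = €15; no output level covers variable cost.
Best response: produce nothing and absorb the €499 fixed cost.

Shut down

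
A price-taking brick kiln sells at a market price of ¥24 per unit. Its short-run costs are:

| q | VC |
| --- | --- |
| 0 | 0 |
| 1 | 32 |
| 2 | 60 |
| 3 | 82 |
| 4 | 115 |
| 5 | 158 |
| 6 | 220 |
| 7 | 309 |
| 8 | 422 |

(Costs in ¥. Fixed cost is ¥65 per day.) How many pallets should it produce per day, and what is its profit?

q = 0 (shut down); profit = -¥65

Profit at each row (π = 24q − TC): q=0: -65; q=1: -73; q=2: -77; q=3: -75; q=4: -84; q=5: -103; q=6: -141; q=7: -206; q=8: -295.
Profit is highest at q = 0. Equivalently, the lowest AVC in the table is 82/3 ≈ ¥27.33 at q = 3, and P = ¥24 falls below it — price never covers variable cost, so the firm shuts down and loses only its fixed cost.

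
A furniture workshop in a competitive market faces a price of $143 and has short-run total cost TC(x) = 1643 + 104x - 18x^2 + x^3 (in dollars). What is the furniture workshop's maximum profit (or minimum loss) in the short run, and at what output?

Profit = -$291 at x = 13

AVC = 104 - 18x + x^2; min AVC = $23 at x = 9. Since P = $143 ≥ min AVC, the firm produces.
MC = 104 - 36x + 3x^2. Setting P = MC and taking the root on the rising branch gives x* = 13.
TR = 143·13 = 1859. TC = 1643 + 507 = 2150. Profit = 1859 − 2150 = -$291.
By producing, the firm covers all variable cost plus $1352 of fixed cost; shutting down would lose the full $1643.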